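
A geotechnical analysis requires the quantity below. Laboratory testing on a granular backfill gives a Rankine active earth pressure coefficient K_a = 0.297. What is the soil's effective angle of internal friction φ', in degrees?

32.8°

K_a = tan²(45° − φ/2) ⇒ 45° − φ/2 = arctan(√0.297) = 28.59°.
φ = 2(45° − 28.59°) = 32.82°.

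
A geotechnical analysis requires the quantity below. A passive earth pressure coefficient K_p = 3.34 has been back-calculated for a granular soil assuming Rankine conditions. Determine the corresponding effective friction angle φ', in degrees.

K_p = (1+sin φ)/(1−sin φ) ⇒ sin φ = (K_p − 1)/(K_p + 1) = 0.5392.
φ = arcsin(0.5392) = 32.63°.

32.6°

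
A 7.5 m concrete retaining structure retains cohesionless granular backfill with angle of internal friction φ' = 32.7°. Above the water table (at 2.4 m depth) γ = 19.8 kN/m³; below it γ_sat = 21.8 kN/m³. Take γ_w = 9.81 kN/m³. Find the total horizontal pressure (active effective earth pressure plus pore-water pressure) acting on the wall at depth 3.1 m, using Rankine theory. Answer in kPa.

23.6 kPa

K_a = (1 − sin φ)/(1 + sin φ) = 0.2985.
γ' = 21.8 − 9.81 = 11.99 kN/m³.
Effective vertical stress at 3.1 m: σ'_v = 19.8×2.4 + 11.99×0.700 = 55.91 kPa.
σ'_h = K_a σ'_v = 0.2985 × 55.91 = 16.69 kPa; u = γ_w × 0.700 = 6.867 kPa.
Total σ_h = 16.69 + 6.867 = 23.56 kPa.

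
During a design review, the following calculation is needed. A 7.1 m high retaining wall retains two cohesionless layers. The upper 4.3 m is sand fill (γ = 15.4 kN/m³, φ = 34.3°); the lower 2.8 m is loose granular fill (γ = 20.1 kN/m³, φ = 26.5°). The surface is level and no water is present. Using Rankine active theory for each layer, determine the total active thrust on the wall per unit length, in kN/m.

K_a1 = tan²(45°−34.3°/2) = 0.2792; K_a2 = tan²(45°−26.5°/2) = 0.3829.
Layer 1: σ at base = K_a1 γ₁ h₁ = 18.49 kPa; P₁ = ½×18.49×4.3 = 39.74.
Layer 2: σ_v at top = γ₁h₁ = 66.22; σ_h top = K_a2×66.22 = 25.36; σ_h base = K_a2×(66.22+20.1×2.8) = 46.91.
P₂ = ½(25.36+46.91)×2.8 = 101.2. Total P_a = 39.74+101.2 = 140.9 kN/m.

141 kN/m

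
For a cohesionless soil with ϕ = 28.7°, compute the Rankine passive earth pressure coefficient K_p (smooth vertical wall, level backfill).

2.85

K_p = (1 + sin φ)/(1 − sin φ) = tan²(45° + 28.7°/2) = 2.848.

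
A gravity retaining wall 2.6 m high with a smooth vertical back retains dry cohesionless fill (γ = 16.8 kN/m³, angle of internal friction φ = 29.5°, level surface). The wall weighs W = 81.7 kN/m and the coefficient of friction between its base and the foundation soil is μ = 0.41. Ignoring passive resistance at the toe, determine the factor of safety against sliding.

K_a = tan²(45° − 29.5°/2) = 0.3401.
P_a = ½K_aγH² = 0.5×0.3401×16.8×2.6² = 19.31 kN/m, acting at H/3 = 0.8667 m above the base.
FS_sliding = μW / P_a = 0.41×81.7 / 19.31 = 1.734.

1.73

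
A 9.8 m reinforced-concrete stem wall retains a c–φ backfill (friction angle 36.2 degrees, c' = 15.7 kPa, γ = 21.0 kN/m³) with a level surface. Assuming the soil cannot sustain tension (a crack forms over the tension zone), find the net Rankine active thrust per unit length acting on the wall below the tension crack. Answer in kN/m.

K_a = 0.2574; √K_a = 0.5073.
Tension-crack depth z_c = 2c/(γ√K_a) = 2×15.7/(21.0×0.5073) = 2.947 m.
σ_a at base = K_a γ H − 2c√K_a = 0.2574×21.0×9.8 − 2×15.7×0.5073 = 37.04 kPa.
P_a = ½ × 37.04 × (H − z_c) = 0.5×37.04×6.853 = 126.9 kN/m.

127 kN/m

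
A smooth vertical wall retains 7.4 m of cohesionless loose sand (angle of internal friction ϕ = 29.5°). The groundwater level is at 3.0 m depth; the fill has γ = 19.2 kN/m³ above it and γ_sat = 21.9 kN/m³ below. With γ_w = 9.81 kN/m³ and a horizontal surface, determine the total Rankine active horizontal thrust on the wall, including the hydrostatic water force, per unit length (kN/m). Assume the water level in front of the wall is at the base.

K_a = tan²(45° − φ/2) = 0.3401.
γ' = 21.9 − 9.81 = 12.09 kN/m³. Depth below WT = 4.4 m.
σ'_h at WT = K_a γ d_w = 19.59 kPa; at base = 19.59 + K_a γ' × 4.4 = 37.68 kPa.
P₁ (0–3.0 m) = ½×19.59×3.0 = 29.38. P₂ (3.0–7.4 m) = ½(19.59+37.68)×4.4 = 126.0.
P_w = ½ γ_w h₂² = 0.5×9.81×4.4² = 94.96. Total = 29.38+126.0+94.96 = 250.3 kN/m.

250 kN/m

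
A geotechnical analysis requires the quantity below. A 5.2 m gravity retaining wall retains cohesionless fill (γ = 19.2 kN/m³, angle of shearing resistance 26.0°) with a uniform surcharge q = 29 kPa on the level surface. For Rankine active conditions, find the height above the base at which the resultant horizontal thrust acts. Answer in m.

K_a = 0.3905.
Triangular part P₁ = ½K_aγH² = 101.4 at H/3 = 1.733 m; rectangular part P₂ = K_a q H = 58.88 at H/2 = 2.600 m.
ȳ = (P₁·1.733 + P₂·2.600)/(P₁+P₂) = 2.052 m.

2.05 m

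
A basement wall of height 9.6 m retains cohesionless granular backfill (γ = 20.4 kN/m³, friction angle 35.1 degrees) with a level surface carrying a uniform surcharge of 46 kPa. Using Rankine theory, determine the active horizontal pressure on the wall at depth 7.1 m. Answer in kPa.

K_a = (1 − sin φ)/(1 + sin φ) = 0.2698.
σ_v = γz + q = 20.4 × 7.1 + 46 = 190.8 kPa.
σ_h = K_a σ_v = 0.2698 × 190.8 = 51.50 kPa.

51.5 kPa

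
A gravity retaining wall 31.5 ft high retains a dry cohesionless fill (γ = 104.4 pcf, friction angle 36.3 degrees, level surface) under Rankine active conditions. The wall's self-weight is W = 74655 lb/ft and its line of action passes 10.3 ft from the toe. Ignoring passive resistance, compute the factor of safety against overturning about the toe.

K_a = tan²(45° − 36.3°/2) = 0.2563.
P_a = ½K_aγH² = 0.5×0.2563×104.4×31.5² = 13270 lb/ft, acting at H/3 = 10.50 ft above the base.
Overturning moment M_o = P_a × H/3 = 13270 × 10.50 = 139400.
Resisting moment M_r = W × 10.3 = 74655 × 10.3 = 768900.
FS_overturning = M_r/M_o = 768900/139400 = 5.517.

5.52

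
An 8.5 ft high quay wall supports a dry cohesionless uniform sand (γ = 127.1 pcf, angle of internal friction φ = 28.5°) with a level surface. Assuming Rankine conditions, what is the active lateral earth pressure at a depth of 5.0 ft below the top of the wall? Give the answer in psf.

225 psf

K_a = (1 − sin φ)/(1 + sin φ) = 0.3540.
σ_h = K_a γ z = 0.3540 × 127.1 × 5.0 = 224.9 psf.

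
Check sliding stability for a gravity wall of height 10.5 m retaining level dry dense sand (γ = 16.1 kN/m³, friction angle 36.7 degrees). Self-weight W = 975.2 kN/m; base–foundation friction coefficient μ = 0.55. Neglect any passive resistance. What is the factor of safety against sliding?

2.40

K_a = tan²(45° − 36.7°/2) = 0.2519.
P_a = ½K_aγH² = 0.5×0.2519×16.1×10.5² = 223.5 kN/m, acting at H/3 = 3.500 m above the base.
FS_sliding = μW / P_a = 0.55×975.2 / 223.5 = 2.400.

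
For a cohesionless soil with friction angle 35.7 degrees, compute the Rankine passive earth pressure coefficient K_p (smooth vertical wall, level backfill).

3.80

K_p = (1 + sin φ)/(1 − sin φ) = tan²(45° + 35.7°/2) = 3.802.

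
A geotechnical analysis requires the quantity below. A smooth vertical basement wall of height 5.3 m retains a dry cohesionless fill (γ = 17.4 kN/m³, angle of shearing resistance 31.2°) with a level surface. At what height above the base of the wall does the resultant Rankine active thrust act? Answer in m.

1.77 m

K_a = 0.3175.
The pressure distribution is triangular, so the resultant acts at H/3 above the base = 5.3/3 = 1.767 m.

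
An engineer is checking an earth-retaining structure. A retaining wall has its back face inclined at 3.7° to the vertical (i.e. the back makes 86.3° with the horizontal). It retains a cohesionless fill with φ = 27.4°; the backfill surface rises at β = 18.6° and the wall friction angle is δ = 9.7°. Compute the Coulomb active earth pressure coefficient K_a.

K_a = sin²(α+φ) / [sin²α · sin(α−δ) · (1 + √{sin(φ+δ)sin(φ−β) / (sin(α−δ)sin(α+β))})²].
With α = 86.3°, φ = 27.4°, δ = 9.7°, β = 18.6°: K_a = 0.5018.

0.502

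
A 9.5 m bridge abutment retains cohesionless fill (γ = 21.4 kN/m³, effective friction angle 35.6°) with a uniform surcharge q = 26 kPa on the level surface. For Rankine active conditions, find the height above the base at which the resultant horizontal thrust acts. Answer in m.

3.49 m

K_a = 0.2641.
Triangular part P₁ = ½K_aγH² = 255.1 at H/3 = 3.167 m; rectangular part P₂ = K_a q H = 65.24 at H/2 = 4.750 m.
ȳ = (P₁·3.167 + P₂·4.750)/(P₁+P₂) = 3.489 m.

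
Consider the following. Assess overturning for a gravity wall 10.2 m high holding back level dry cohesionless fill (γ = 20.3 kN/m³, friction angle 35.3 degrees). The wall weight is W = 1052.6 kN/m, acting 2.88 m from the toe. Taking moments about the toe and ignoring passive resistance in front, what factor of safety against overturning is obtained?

3.16

K_a = tan²(45° − 35.3°/2) = 0.2675.
P_a = ½K_aγH² = 0.5×0.2675×20.3×10.2² = 282.5 kN/m, acting at H/3 = 3.400 m above the base.
Overturning moment M_o = P_a × H/3 = 282.5 × 3.400 = 960.6.
Resisting moment M_r = W × 2.88 = 1052.6 × 2.88 = 3031.
FS_overturning = M_r/M_o = 3031/960.6 = 3.156.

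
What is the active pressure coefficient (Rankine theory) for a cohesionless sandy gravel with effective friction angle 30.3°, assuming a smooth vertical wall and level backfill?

0.329

K_a = (1 − sin φ)/(1 + sin φ) = (1 − sin 30.3°)/(1 + sin 30.3°) = 0.3293.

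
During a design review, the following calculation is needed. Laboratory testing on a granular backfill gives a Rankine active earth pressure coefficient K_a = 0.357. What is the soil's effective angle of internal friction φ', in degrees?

28.3°

K_a = tan²(45° − φ/2) ⇒ 45° − φ/2 = arctan(√0.357) = 30.86°.
φ = 2(45° − 30.86°) = 28.28°.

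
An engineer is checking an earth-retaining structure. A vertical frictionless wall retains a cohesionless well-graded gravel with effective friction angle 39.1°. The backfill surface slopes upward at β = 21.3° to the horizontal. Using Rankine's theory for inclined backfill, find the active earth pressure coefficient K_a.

K_a = cos β · (cos β − √(cos²β − cos²φ)) / (cos β + √(cos²β − cos²φ)).
cos β = 0.9317, cos φ = 0.7760, √(cos²β − cos²φ) = 0.5156.
K_a = 0.9317 × (0.9317 − 0.5156)/(0.9317 + 0.5156) = 0.2679.

0.268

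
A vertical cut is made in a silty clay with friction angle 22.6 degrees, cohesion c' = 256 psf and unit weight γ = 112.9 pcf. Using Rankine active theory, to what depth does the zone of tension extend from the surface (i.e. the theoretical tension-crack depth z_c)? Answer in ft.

6.80 ft

K_a = tan²(45° − 22.6°/2) = 0.4448; √K_a = 0.6669.
The active pressure is zero where K_a γ z = 2c√K_a, so z_c = 2c/(γ√K_a) = 2×256/(112.9×0.6669) = 6.800 ft.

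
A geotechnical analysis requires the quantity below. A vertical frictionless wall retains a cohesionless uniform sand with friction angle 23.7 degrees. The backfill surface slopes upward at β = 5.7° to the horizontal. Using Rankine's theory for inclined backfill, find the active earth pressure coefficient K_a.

0.435

K_a = cos β · (cos β − √(cos²β − cos²φ)) / (cos β + √(cos²β − cos²φ)).
cos β = 0.9951, cos φ = 0.9157, √(cos²β − cos²φ) = 0.3895.
K_a = 0.9951 × (0.9951 − 0.3895)/(0.9951 + 0.3895) = 0.4352.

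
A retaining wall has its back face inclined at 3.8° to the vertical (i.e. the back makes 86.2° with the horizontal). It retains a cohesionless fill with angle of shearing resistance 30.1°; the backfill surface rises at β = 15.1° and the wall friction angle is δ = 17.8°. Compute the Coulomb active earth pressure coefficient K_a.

K_a = sin²(α+φ) / [sin²α · sin(α−δ) · (1 + √{sin(φ+δ)sin(φ−β) / (sin(α−δ)sin(α+β))})²].
With α = 86.2°, φ = 30.1°, δ = 17.8°, β = 15.1°: K_a = 0.4079.

0.408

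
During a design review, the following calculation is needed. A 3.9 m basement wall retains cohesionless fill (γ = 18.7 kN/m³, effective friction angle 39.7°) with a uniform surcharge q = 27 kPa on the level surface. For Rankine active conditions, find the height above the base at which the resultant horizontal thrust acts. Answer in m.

K_a = 0.2204.
Triangular part P₁ = ½K_aγH² = 31.35 at H/3 = 1.300 m; rectangular part P₂ = K_a q H = 23.21 at H/2 = 1.950 m.
ȳ = (P₁·1.300 + P₂·1.950)/(P₁+P₂) = 1.577 m.

1.58 m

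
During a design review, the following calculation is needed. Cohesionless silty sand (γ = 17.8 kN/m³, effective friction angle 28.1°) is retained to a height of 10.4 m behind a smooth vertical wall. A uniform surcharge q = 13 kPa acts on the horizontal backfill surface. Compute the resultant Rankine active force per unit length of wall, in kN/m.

K_a = tan²(45° − φ/2) = 0.3596.
Soil triangle: ½ K_a γ H² = 0.5×0.3596×17.8×10.4² = 346.2 kN/m.
Surcharge rectangle: K_a q H = 0.3596×13×10.4 = 48.62 kN/m.
Total = 346.2 + 48.62 = 394.8 kN/m.

395 kN/m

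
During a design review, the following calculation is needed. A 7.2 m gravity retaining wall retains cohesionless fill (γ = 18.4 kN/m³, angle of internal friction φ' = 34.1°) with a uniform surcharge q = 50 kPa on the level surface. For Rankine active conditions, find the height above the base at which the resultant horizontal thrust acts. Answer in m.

2.92 m

K_a = 0.2815.
Triangular part P₁ = ½K_aγH² = 134.3 at H/3 = 2.400 m; rectangular part P₂ = K_a q H = 101.3 at H/2 = 3.600 m.
ȳ = (P₁·2.400 + P₂·3.600)/(P₁+P₂) = 2.916 m.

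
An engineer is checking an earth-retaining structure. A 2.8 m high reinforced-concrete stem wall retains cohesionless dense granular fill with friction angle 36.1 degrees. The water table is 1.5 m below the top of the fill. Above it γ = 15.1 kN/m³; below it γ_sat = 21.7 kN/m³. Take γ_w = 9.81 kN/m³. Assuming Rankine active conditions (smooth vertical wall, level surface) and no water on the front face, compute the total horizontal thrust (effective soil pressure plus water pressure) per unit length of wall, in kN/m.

K_a = tan²(45° − φ/2) = 0.2585.
γ' = 21.7 − 9.81 = 11.89 kN/m³. Depth below WT = 1.3 m.
σ'_h at WT = K_a γ d_w = 5.855 kPa; at base = 5.855 + K_a γ' × 1.3 = 9.851 kPa.
P₁ (0–1.5 m) = ½×5.855×1.5 = 4.391. P₂ (1.5–2.8 m) = ½(5.855+9.851)×1.3 = 10.21.
P_w = ½ γ_w h₂² = 0.5×9.81×1.3² = 8.289. Total = 4.391+10.21+8.289 = 22.89 kN/m.

22.9 kN/m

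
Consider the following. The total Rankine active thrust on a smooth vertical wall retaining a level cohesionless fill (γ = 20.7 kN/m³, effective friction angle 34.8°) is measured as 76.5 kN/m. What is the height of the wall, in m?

K_a = 0.2733. P_a = ½ K_a γ H² ⇒ H = √(2P_a/(K_a γ)).
H = √(2×76.5/(0.2733×20.7)) = 5.200 m.

5.20 m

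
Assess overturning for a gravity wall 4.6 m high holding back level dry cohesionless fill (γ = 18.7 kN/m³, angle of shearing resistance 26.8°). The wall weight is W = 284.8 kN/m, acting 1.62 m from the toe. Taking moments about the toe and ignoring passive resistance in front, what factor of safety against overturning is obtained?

4.02

K_a = tan²(45° − 26.8°/2) = 0.3785.
P_a = ½K_aγH² = 0.5×0.3785×18.7×4.6² = 74.88 kN/m, acting at H/3 = 1.533 m above the base.
Overturning moment M_o = P_a × H/3 = 74.88 × 1.533 = 114.8.
Resisting moment M_r = W × 1.62 = 284.8 × 1.62 = 461.4.
FS_overturning = M_r/M_o = 461.4/114.8 = 4.018.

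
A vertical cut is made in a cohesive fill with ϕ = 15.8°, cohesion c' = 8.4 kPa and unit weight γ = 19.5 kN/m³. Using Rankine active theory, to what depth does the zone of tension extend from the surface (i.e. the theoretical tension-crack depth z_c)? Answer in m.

K_a = tan²(45° − 15.8°/2) = 0.5720; √K_a = 0.7563.
The active pressure is zero where K_a γ z = 2c√K_a, so z_c = 2c/(γ√K_a) = 2×8.4/(19.5×0.7563) = 1.139 m.

1.14 m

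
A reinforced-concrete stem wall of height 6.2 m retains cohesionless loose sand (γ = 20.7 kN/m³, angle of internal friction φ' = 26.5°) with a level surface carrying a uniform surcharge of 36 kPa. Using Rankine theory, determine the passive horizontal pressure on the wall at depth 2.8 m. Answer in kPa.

K_p = (1 + sin φ)/(1 − sin φ) = 2.611.
σ_v = γz + q = 20.7 × 2.8 + 36 = 93.96 kPa.
σ_h = K_p σ_v = 2.611 × 93.96 = 245.4 kPa.

245 kPa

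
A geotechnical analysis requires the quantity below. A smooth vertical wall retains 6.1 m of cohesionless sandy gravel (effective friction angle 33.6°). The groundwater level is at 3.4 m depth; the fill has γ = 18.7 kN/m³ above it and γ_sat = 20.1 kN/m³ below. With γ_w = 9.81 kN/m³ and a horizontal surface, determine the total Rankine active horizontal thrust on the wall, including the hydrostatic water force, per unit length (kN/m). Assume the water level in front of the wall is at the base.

K_a = tan²(45° − φ/2) = 0.2875.
γ' = 20.1 − 9.81 = 10.29 kN/m³. Depth below WT = 2.7 m.
σ'_h at WT = K_a γ d_w = 18.28 kPa; at base = 18.28 + K_a γ' × 2.7 = 26.27 kPa.
P₁ (0–3.4 m) = ½×18.28×3.4 = 31.08. P₂ (3.4–6.1 m) = ½(18.28+26.27)×2.7 = 60.14.
P_w = ½ γ_w h₂² = 0.5×9.81×2.7² = 35.76. Total = 31.08+60.14+35.76 = 127.0 kN/m.

127 kN/m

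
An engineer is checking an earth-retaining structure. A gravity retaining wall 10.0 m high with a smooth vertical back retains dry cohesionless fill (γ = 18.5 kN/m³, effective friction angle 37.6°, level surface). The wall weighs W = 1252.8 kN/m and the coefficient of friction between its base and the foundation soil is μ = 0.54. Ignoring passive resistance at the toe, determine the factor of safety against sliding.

K_a = tan²(45° − 37.6°/2) = 0.2421.
P_a = ½K_aγH² = 0.5×0.2421×18.5×10.0² = 224.0 kN/m, acting at H/3 = 3.333 m above the base.
FS_sliding = μW / P_a = 0.54×1252.8 / 224.0 = 3.021.

3.02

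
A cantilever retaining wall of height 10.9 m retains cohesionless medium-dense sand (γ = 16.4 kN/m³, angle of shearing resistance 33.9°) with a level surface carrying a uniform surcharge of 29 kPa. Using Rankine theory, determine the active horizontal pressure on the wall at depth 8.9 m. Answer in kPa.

K_a = (1 − sin φ)/(1 + sin φ) = 0.2839.
σ_v = γz + q = 16.4 × 8.9 + 29 = 175.0 kPa.
σ_h = K_a σ_v = 0.2839 × 175.0 = 49.67 kPa.

49.7 kPa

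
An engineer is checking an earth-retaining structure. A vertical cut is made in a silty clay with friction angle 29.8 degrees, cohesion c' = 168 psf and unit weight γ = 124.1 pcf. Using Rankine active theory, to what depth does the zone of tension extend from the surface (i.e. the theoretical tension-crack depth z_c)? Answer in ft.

4.67 ft

K_a = tan²(45° − 29.8°/2) = 0.3360; √K_a = 0.5797.
The active pressure is zero where K_a γ z = 2c√K_a, so z_c = 2c/(γ√K_a) = 2×168/(124.1×0.5797) = 4.671 ft.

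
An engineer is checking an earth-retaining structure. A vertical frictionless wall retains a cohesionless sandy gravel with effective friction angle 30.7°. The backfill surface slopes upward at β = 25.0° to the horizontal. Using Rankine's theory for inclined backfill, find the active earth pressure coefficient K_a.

K_a = cos β · (cos β − √(cos²β − cos²φ)) / (cos β + √(cos²β − cos²φ)).
cos β = 0.9063, cos φ = 0.8599, √(cos²β − cos²φ) = 0.2864.
K_a = 0.9063 × (0.9063 − 0.2864)/(0.9063 + 0.2864) = 0.4710.

0.471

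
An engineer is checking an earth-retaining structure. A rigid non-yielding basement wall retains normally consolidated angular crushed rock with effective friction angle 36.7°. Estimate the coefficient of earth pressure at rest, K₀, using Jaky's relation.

K₀ = 1 − sin φ' = 1 − sin 36.7° = 0.4024.

0.402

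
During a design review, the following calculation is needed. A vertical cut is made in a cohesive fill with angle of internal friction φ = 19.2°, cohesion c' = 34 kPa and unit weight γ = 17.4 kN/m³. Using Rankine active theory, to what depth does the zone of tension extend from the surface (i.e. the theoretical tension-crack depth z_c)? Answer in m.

K_a = tan²(45° − 19.2°/2) = 0.5050; √K_a = 0.7107.
The active pressure is zero where K_a γ z = 2c√K_a, so z_c = 2c/(γ√K_a) = 2×34/(17.4×0.7107) = 5.499 m.

5.50 m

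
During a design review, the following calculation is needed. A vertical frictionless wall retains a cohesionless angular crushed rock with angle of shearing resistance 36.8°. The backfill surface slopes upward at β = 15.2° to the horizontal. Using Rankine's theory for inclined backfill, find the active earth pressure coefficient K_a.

K_a = cos β · (cos β − √(cos²β − cos²φ)) / (cos β + √(cos²β − cos²φ)).
cos β = 0.9650, cos φ = 0.8007, √(cos²β − cos²φ) = 0.5386.
K_a = 0.9650 × (0.9650 − 0.5386)/(0.9650 + 0.5386) = 0.2737.

0.274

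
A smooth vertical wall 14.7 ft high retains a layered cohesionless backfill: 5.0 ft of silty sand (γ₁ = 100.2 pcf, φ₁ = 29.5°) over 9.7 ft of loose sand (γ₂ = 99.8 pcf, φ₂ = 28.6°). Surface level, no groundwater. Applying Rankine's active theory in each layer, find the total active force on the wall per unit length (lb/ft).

3790 lb/ft

K_a1 = tan²(45°−29.5°/2) = 0.3401; K_a2 = tan²(45°−28.6°/2) = 0.3525.
Layer 1: σ at base = K_a1 γ₁ h₁ = 170.4 psf; P₁ = ½×170.4×5.0 = 426.0.
Layer 2: σ_v at top = γ₁h₁ = 501.0; σ_h top = K_a2×501.0 = 176.6; σ_h base = K_a2×(501.0+99.8×9.7) = 517.9.
P₂ = ½(176.6+517.9)×9.7 = 3369. Total P_a = 426.0+3369 = 3794 lb/ft.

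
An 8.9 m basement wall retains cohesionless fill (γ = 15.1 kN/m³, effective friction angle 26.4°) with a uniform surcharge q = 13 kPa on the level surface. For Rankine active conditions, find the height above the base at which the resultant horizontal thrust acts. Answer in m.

K_a = 0.3844.
Triangular part P₁ = ½K_aγH² = 229.9 at H/3 = 2.967 m; rectangular part P₂ = K_a q H = 44.48 at H/2 = 4.450 m.
ȳ = (P₁·2.967 + P₂·4.450)/(P₁+P₂) = 3.207 m.

3.21 m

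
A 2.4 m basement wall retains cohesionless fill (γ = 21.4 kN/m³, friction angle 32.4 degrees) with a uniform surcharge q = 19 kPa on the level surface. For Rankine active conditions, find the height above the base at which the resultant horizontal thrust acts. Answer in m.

K_a = 0.3022.
Triangular part P₁ = ½K_aγH² = 18.63 at H/3 = 0.8000 m; rectangular part P₂ = K_a q H = 13.78 at H/2 = 1.200 m.
ȳ = (P₁·0.8000 + P₂·1.200)/(P₁+P₂) = 0.9701 m.

0.970 m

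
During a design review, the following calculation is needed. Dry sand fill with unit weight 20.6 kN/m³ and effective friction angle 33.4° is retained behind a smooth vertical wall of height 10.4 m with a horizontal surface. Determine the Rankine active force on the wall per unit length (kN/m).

323 kN/m

K_a = tan²(45° − φ/2) = 0.2899.
P_a = ½ K_a γ H² = 0.5 × 0.2899 × 20.6 × 10.4² = 323.0 kN/m.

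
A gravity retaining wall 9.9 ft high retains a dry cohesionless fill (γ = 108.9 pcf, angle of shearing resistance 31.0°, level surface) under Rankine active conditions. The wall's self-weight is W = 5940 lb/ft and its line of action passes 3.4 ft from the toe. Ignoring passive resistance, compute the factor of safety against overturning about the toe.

K_a = tan²(45° − 31.0°/2) = 0.3201.
P_a = ½K_aγH² = 0.5×0.3201×108.9×9.9² = 1708 lb/ft, acting at H/3 = 3.300 ft above the base.
Overturning moment M_o = P_a × H/3 = 1708 × 3.300 = 5637.
Resisting moment M_r = W × 3.4 = 5940 × 3.4 = 20200.
FS_overturning = M_r/M_o = 20200/5637 = 3.583.

3.58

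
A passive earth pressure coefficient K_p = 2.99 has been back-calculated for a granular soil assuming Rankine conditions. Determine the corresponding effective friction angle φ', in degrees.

29.9°

K_p = (1+sin φ)/(1−sin φ) ⇒ sin φ = (K_p − 1)/(K_p + 1) = 0.4987.
φ = arcsin(0.4987) = 29.92°.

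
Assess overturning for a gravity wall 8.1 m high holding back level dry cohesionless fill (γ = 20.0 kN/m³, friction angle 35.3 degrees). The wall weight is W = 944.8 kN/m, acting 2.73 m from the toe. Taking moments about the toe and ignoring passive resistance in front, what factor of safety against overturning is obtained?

5.44

K_a = tan²(45° − 35.3°/2) = 0.2675.
P_a = ½K_aγH² = 0.5×0.2675×20.0×8.1² = 175.5 kN/m, acting at H/3 = 2.700 m above the base.
Overturning moment M_o = P_a × H/3 = 175.5 × 2.700 = 473.9.
Resisting moment M_r = W × 2.73 = 944.8 × 2.73 = 2579.
FS_overturning = M_r/M_o = 2579/473.9 = 5.442.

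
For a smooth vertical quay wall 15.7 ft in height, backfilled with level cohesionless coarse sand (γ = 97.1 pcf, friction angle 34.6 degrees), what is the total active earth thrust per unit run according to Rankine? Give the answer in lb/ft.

3300 lb/ft

K_a = tan²(45° − φ/2) = 0.2756.
P_a = ½ K_a γ H² = 0.5 × 0.2756 × 97.1 × 15.7² = 3299 lb/ft.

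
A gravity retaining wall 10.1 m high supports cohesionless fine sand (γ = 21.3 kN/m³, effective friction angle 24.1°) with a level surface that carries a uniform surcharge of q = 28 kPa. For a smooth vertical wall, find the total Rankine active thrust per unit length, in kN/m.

575 kN/m

K_a = tan²(45° − φ/2) = 0.4201.
Soil triangle: ½ K_a γ H² = 0.5×0.4201×21.3×10.1² = 456.4 kN/m.
Surcharge rectangle: K_a q H = 0.4201×28×10.1 = 118.8 kN/m.
Total = 456.4 + 118.8 = 575.2 kN/m.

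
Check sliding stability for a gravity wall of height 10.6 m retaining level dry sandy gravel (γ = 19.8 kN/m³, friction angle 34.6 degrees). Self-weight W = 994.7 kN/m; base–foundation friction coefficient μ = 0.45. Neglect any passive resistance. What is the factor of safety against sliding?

K_a = tan²(45° − 34.6°/2) = 0.2756.
P_a = ½K_aγH² = 0.5×0.2756×19.8×10.6² = 306.6 kN/m, acting at H/3 = 3.533 m above the base.
FS_sliding = μW / P_a = 0.45×994.7 / 306.6 = 1.460.

1.46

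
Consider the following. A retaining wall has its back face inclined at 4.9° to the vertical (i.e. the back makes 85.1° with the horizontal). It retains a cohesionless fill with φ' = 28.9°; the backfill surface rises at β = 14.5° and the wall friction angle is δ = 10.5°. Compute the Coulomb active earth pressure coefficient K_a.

0.440

K_a = sin²(α+φ) / [sin²α · sin(α−δ) · (1 + √{sin(φ+δ)sin(φ−β) / (sin(α−δ)sin(α+β))})²].
With α = 85.1°, φ = 28.9°, δ = 10.5°, β = 14.5°: K_a = 0.4402.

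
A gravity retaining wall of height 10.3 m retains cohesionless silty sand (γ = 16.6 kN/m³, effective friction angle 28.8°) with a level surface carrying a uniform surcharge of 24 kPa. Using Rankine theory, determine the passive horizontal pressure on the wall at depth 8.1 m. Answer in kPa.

K_p = (1 + sin φ)/(1 − sin φ) = 2.859.
σ_v = γz + q = 16.6 × 8.1 + 24 = 158.5 kPa.
σ_h = K_p σ_v = 2.859 × 158.5 = 453.1 kPa.

453 kPa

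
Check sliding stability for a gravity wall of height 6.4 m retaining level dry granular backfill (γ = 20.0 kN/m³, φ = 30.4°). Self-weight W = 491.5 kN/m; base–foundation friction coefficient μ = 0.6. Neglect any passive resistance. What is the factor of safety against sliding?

K_a = tan²(45° − 30.4°/2) = 0.3280.
P_a = ½K_aγH² = 0.5×0.3280×20.0×6.4² = 134.3 kN/m, acting at H/3 = 2.133 m above the base.
FS_sliding = μW / P_a = 0.6×491.5 / 134.3 = 2.195.

2.20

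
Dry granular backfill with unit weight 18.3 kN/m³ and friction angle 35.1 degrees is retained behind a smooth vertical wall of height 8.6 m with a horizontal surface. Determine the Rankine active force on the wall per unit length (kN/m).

183 kN/m

K_a = tan²(45° − φ/2) = 0.2698.
P_a = ½ K_a γ H² = 0.5 × 0.2698 × 18.3 × 8.6² = 182.6 kN/m.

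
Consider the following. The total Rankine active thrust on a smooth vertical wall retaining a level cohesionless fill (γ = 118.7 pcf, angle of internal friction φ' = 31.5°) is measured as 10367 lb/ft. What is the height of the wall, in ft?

23.6 ft

K_a = 0.3136. P_a = ½ K_a γ H² ⇒ H = √(2P_a/(K_a γ)).
H = √(2×10367/(0.3136×118.7)) = 23.60 ft.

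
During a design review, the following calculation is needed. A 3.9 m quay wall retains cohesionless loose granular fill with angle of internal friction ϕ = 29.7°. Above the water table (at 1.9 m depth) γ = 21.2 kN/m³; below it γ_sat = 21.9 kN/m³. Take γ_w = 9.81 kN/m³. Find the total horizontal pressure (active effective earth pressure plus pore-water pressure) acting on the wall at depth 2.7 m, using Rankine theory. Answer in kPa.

24.7 kPa

K_a = (1 − sin φ)/(1 + sin φ) = 0.3374.
γ' = 21.9 − 9.81 = 12.09 kN/m³.
Effective vertical stress at 2.7 m: σ'_v = 21.2×1.9 + 12.09×0.800 = 49.95 kPa.
σ'_h = K_a σ'_v = 0.3374 × 49.95 = 16.85 kPa; u = γ_w × 0.800 = 7.848 kPa.
Total σ_h = 16.85 + 7.848 = 24.70 kPa.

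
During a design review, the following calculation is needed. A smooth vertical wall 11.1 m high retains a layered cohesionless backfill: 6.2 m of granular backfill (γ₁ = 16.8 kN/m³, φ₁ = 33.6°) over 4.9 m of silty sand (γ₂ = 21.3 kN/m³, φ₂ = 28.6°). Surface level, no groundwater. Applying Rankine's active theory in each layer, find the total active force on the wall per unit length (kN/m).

K_a1 = tan²(45°−33.6°/2) = 0.2875; K_a2 = tan²(45°−28.6°/2) = 0.3525.
Layer 1: σ at base = K_a1 γ₁ h₁ = 29.95 kPa; P₁ = ½×29.95×6.2 = 92.83.
Layer 2: σ_v at top = γ₁h₁ = 104.2; σ_h top = K_a2×104.2 = 36.72; σ_h base = K_a2×(104.2+21.3×4.9) = 73.52.
P₂ = ½(36.72+73.52)×4.9 = 270.1. Total P_a = 92.83+270.1 = 362.9 kN/m.

363 kN/m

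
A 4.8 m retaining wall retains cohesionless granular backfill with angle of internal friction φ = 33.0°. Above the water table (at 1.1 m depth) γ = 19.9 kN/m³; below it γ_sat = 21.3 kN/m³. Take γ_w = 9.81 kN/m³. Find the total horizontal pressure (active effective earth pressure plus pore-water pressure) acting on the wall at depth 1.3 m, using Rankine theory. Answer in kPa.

K_a = (1 − sin φ)/(1 + sin φ) = 0.2948.
γ' = 21.3 − 9.81 = 11.49 kN/m³.
Effective vertical stress at 1.3 m: σ'_v = 19.9×1.1 + 11.49×0.200 = 24.19 kPa.
σ'_h = K_a σ'_v = 0.2948 × 24.19 = 7.131 kPa; u = γ_w × 0.200 = 1.962 kPa.
Total σ_h = 7.131 + 1.962 = 9.093 kPa.

9.09 kPa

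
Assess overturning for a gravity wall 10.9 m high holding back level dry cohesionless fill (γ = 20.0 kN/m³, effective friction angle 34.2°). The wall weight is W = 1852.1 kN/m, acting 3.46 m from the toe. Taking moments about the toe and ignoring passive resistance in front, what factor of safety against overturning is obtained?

5.30

K_a = tan²(45° − 34.2°/2) = 0.2803.
P_a = ½K_aγH² = 0.5×0.2803×20.0×10.9² = 333.1 kN/m, acting at H/3 = 3.633 m above the base.
Overturning moment M_o = P_a × H/3 = 333.1 × 3.633 = 1210.
Resisting moment M_r = W × 3.46 = 1852.1 × 3.46 = 6408.
FS_overturning = M_r/M_o = 6408/1210 = 5.295.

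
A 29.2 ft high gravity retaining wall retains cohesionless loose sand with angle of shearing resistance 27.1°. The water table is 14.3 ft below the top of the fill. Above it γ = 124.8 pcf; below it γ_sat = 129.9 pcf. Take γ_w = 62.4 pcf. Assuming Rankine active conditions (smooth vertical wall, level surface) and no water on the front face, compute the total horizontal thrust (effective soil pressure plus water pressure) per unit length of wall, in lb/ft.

K_a = tan²(45° − φ/2) = 0.3741.
γ' = 129.9 − 62.4 = 67.50 pcf. Depth below WT = 14.9 ft.
σ'_h at WT = K_a γ d_w = 667.6 psf; at base = 667.6 + K_a γ' × 14.9 = 1044 psf.
P₁ (0–14.3 ft) = ½×667.6×14.3 = 4773. P₂ (14.3–29.2 ft) = ½(667.6+1044)×14.9 = 12750.
P_w = ½ γ_w h₂² = 0.5×62.4×14.9² = 6927. Total = 4773+12750+6927 = 24450 lb/ft.

24400 lb/ft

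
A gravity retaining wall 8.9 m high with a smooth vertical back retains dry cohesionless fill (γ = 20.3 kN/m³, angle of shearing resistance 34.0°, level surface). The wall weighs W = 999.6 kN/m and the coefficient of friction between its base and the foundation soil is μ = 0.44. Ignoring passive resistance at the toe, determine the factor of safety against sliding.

K_a = tan²(45° − 34.0°/2) = 0.2827.
P_a = ½K_aγH² = 0.5×0.2827×20.3×8.9² = 227.3 kN/m, acting at H/3 = 2.967 m above the base.
FS_sliding = μW / P_a = 0.44×999.6 / 227.3 = 1.935.

1.94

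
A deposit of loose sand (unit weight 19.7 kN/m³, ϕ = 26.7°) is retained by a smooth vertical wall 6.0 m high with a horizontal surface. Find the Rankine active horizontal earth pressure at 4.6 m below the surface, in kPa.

34.4 kPa

K_a = (1 − sin φ)/(1 + sin φ) = 0.3800.
σ_h = K_a γ z = 0.3800 × 19.7 × 4.6 = 34.43 kPa.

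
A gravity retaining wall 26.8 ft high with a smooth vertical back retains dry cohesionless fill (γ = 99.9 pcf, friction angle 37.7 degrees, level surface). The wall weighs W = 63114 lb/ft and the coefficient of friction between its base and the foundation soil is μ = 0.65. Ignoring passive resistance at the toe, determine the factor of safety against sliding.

4.74

K_a = tan²(45° − 37.7°/2) = 0.2411.
P_a = ½K_aγH² = 0.5×0.2411×99.9×26.8² = 8648 lb/ft, acting at H/3 = 8.933 ft above the base.
FS_sliding = μW / P_a = 0.65×63114 / 8648 = 4.744.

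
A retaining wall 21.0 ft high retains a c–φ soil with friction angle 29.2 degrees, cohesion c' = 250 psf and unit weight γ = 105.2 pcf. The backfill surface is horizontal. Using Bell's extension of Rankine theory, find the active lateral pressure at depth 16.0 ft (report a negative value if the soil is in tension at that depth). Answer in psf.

K_a = (1 − sin φ)/(1 + sin φ) = 0.3442.
σ_a = K_a γ z − 2c√K_a = 0.3442×105.2×16.0 − 2×250×0.5867 = 286.0 psf.

286 psf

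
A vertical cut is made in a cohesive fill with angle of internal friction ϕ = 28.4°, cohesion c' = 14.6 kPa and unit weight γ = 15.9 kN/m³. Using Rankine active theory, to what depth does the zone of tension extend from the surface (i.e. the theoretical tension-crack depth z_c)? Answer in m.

3.08 m

K_a = tan²(45° − 28.4°/2) = 0.3554; √K_a = 0.5961.
The active pressure is zero where K_a γ z = 2c√K_a, so z_c = 2c/(γ√K_a) = 2×14.6/(15.9×0.5961) = 3.081 m.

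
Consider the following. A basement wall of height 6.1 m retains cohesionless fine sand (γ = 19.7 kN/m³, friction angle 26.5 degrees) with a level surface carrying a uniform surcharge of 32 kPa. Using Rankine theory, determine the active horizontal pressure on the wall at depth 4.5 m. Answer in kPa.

K_a = (1 − sin φ)/(1 + sin φ) = 0.3829.
σ_v = γz + q = 19.7 × 4.5 + 32 = 120.6 kPa.
σ_h = K_a σ_v = 0.3829 × 120.6 = 46.20 kPa.

46.2 kPa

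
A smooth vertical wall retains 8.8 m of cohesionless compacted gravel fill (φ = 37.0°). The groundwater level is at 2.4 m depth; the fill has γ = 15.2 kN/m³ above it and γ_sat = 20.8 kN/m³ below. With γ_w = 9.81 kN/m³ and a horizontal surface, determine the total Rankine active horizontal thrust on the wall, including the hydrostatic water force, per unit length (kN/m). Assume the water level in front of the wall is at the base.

326 kN/m

K_a = tan²(45° − φ/2) = 0.2486.
γ' = 20.8 − 9.81 = 10.99 kN/m³. Depth below WT = 6.4 m.
σ'_h at WT = K_a γ d_w = 9.068 kPa; at base = 9.068 + K_a γ' × 6.4 = 26.55 kPa.
P₁ (0–2.4 m) = ½×9.068×2.4 = 10.88. P₂ (2.4–8.8 m) = ½(9.068+26.55)×6.4 = 114.0.
P_w = ½ γ_w h₂² = 0.5×9.81×6.4² = 200.9. Total = 10.88+114.0+200.9 = 325.8 kN/m.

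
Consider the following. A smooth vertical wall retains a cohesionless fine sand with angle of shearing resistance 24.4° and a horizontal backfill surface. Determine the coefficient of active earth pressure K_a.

K_a = tan²(45° − φ/2) = tan²(32.80°) = 0.4153.

0.415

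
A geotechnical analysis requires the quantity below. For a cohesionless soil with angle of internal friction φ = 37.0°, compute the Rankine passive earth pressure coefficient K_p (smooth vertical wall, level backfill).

4.02

K_p = (1 + sin φ)/(1 − sin φ) = tan²(45° + 37.0°/2) = 4.023.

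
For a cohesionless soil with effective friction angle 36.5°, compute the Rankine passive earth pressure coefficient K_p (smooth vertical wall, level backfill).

3.94

K_p = (1 + sin φ)/(1 − sin φ) = tan²(45° + 36.5°/2) = 3.936.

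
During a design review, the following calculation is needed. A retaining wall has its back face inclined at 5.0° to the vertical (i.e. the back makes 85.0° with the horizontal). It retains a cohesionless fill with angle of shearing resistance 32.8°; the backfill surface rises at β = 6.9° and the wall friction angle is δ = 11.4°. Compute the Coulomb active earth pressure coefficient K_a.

K_a = sin²(α+φ) / [sin²α · sin(α−δ) · (1 + √{sin(φ+δ)sin(φ−β) / (sin(α−δ)sin(α+β))})²].
With α = 85.0°, φ = 32.8°, δ = 11.4°, β = 6.9°: K_a = 0.3362.

0.336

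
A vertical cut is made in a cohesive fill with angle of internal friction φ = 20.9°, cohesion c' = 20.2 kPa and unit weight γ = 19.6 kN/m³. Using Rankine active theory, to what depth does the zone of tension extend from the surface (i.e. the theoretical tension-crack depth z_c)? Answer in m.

2.99 m

K_a = tan²(45° − 20.9°/2) = 0.4741; √K_a = 0.6886.
The active pressure is zero where K_a γ z = 2c√K_a, so z_c = 2c/(γ√K_a) = 2×20.2/(19.6×0.6886) = 2.994 m.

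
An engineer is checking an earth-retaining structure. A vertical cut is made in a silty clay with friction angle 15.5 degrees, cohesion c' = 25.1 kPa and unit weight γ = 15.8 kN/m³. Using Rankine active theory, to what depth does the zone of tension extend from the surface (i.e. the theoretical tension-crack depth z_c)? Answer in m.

4.18 m

K_a = tan²(45° − 15.5°/2) = 0.5782; √K_a = 0.7604.
The active pressure is zero where K_a γ z = 2c√K_a, so z_c = 2c/(γ√K_a) = 2×25.1/(15.8×0.7604) = 4.178 m.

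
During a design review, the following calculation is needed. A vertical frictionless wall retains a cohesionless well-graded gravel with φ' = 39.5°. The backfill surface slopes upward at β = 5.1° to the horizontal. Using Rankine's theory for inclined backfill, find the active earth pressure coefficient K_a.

K_a = cos β · (cos β − √(cos²β − cos²φ)) / (cos β + √(cos²β − cos²φ)).
cos β = 0.9960, cos φ = 0.7716, √(cos²β − cos²φ) = 0.6298.
K_a = 0.9960 × (0.9960 − 0.6298)/(0.9960 + 0.6298) = 0.2243.

0.224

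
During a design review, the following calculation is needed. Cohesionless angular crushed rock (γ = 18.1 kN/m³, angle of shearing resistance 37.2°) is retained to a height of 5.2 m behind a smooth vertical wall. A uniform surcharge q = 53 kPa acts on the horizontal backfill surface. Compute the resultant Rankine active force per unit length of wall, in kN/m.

128 kN/m

K_a = tan²(45° − φ/2) = 0.2464.
Soil triangle: ½ K_a γ H² = 0.5×0.2464×18.1×5.2² = 60.30 kN/m.
Surcharge rectangle: K_a q H = 0.2464×53×5.2 = 67.91 kN/m.
Total = 60.30 + 67.91 = 128.2 kN/m.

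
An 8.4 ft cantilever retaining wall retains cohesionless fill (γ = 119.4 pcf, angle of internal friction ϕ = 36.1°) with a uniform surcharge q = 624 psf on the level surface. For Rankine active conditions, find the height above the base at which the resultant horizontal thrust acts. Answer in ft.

K_a = 0.2585.
Triangular part P₁ = ½K_aγH² = 1089 at H/3 = 2.800 ft; rectangular part P₂ = K_a q H = 1355 at H/2 = 4.200 ft.
ȳ = (P₁·2.800 + P₂·4.200)/(P₁+P₂) = 3.576 ft.

3.58 ft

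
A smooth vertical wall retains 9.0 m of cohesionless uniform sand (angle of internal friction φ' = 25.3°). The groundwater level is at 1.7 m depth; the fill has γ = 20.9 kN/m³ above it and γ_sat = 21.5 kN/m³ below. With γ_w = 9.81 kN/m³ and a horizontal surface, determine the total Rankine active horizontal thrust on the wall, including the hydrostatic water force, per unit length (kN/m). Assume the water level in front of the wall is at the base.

K_a = tan²(45° − φ/2) = 0.4012.
γ' = 21.5 − 9.81 = 11.69 kN/m³. Depth below WT = 7.3 m.
σ'_h at WT = K_a γ d_w = 14.25 kPa; at base = 14.25 + K_a γ' × 7.3 = 48.49 kPa.
P₁ (0–1.7 m) = ½×14.25×1.7 = 12.12. P₂ (1.7–9.0 m) = ½(14.25+48.49)×7.3 = 229.0.
P_w = ½ γ_w h₂² = 0.5×9.81×7.3² = 261.4. Total = 12.12+229.0+261.4 = 502.5 kN/m.

503 kN/m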